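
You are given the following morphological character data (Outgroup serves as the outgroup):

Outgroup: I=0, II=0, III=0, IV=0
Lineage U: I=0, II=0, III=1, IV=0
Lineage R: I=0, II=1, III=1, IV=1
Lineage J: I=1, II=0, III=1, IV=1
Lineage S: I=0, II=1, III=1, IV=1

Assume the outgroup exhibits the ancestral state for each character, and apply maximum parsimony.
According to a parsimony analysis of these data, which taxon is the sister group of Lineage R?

The outgroup has state '0' for every character, so '1' is the derived state throughout.
I (derived state '1') is unique to Lineage J (autapomorphy; uninformative for grouping).
II: derived state '1' in Lineage R and Lineage S only — synapomorphy for {Lineage R, Lineage S}.
All ingroup taxa share the derived state '1' for III; it defines the ingroup but does not resolve relationships within it.
Only Lineage J, Lineage R, and Lineage S show the derived state '1' for IV, supporting them as a clade.
Most parsimonious ingroup topology: (Lineage U,((Lineage R,Lineage S),Lineage J)).
Lineage R and Lineage S form a cherry on this tree, so they are sister taxa.

Lineage S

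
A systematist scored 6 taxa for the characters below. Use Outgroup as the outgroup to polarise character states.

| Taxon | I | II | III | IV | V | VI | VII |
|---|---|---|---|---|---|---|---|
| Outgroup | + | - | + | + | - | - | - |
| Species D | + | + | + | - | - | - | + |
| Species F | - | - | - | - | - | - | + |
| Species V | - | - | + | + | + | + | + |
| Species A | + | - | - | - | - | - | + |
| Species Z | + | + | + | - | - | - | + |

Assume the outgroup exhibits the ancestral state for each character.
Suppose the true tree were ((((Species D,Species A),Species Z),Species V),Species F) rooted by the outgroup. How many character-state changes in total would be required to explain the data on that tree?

Map each character onto ((((Species D,Species A),Species Z),Species V),Species F) (rooted by Outgroup) and count the minimum state changes it requires (Fitch parsimony):
I: 2; II: 2; III: 2; IV: 2; V: 1; VI: 1; VII: 1.
Total tree length = 11.

11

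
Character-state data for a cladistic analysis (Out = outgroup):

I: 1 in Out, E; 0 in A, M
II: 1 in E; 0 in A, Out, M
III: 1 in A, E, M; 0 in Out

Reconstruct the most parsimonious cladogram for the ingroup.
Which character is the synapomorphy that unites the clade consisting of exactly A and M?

I

Character polarity is set by the outgroup: the derived state is whichever differs from the outgroup's state, so for I the derived state is '0', and for the remaining characters it is '1'.
I (derived state '0') is shared by A and M — a synapomorphy uniting that clade.
II (derived state '1') is unique to E (autapomorphy; uninformative for grouping).
III (derived state '1') is shared by all ingroup taxa — unites the whole ingroup.
Most parsimonious ingroup topology: ((A,M),E).
The clade {A, M} is supported by I: its derived state '0' occurs in exactly those taxa and in no other taxon (including the outgroup).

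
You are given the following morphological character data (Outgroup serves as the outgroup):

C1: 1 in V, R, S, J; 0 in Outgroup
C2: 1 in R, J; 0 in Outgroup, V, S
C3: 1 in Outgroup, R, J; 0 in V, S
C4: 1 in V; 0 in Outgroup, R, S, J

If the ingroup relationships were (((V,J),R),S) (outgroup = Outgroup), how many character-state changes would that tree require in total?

Map each character onto (((V,J),R),S) (rooted by Outgroup) and count the minimum state changes it requires (Fitch parsimony):
C1: 1; C2: 2; C3: 2; C4: 1.
Total tree length = 6.

6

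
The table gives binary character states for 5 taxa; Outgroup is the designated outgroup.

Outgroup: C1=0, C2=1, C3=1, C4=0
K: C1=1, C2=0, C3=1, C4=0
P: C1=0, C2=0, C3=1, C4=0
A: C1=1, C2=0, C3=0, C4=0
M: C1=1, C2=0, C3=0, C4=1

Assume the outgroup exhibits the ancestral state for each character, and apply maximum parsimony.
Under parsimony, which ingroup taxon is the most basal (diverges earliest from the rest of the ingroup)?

Character polarity is set by the outgroup: the derived state is whichever differs from the outgroup's state, so for C2, C3 the derived state is '0', and for the remaining characters it is '1'.
C1: derived state '1' in A, K, and M only — synapomorphy for {A, K, M}.
C2 (derived state '0') is shared by all ingroup taxa — unites the whole ingroup.
C3 (derived state '0') is shared by A and M — a synapomorphy uniting that clade.
C4: derived state '1' in M only — an autapomorphy, so it tells us nothing about relationships among taxa.
Most parsimonious ingroup topology: ((K,(A,M)),P).
P is sister to the clade containing all other ingroup taxa, so it is the earliest-diverging (most basal) ingroup lineage.

P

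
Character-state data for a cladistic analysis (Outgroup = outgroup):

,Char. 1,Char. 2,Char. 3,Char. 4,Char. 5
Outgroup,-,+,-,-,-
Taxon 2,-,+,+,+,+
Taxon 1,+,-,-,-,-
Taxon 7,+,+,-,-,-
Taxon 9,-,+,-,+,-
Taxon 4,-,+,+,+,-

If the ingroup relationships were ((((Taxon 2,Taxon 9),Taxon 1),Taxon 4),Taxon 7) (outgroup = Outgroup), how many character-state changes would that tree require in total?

Map each character onto ((((Taxon 2,Taxon 9),Taxon 1),Taxon 4),Taxon 7) (rooted by Outgroup) and count the minimum state changes it requires (Fitch parsimony):
Char. 1: 2; Char. 2: 1; Char. 3: 2; Char. 4: 2; Char. 5: 1.
Total tree length = 8.

8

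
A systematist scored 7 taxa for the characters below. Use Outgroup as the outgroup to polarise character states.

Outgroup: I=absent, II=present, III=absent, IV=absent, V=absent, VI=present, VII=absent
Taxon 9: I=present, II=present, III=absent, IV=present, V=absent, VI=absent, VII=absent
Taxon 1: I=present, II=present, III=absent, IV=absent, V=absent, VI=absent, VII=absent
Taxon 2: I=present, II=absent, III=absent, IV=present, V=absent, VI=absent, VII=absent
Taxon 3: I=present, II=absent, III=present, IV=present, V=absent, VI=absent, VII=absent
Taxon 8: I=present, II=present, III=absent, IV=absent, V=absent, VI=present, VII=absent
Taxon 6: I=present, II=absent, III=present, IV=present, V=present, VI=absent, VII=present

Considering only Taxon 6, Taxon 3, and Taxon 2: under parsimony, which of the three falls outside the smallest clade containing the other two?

Taxon 2

Character polarity is set by the outgroup: the derived state is whichever differs from the outgroup's state, so for II, VI the derived state is 'absent', and for the remaining characters it is 'present'.
All ingroup taxa share the derived state 'present' for I; it defines the ingroup but does not resolve relationships within it.
II (derived state 'absent') is shared by Taxon 2, Taxon 3, and Taxon 6 — a synapomorphy uniting that clade.
III (derived state 'present') is shared by Taxon 3 and Taxon 6 — a synapomorphy uniting that clade.
IV: derived state 'present' in Taxon 2, Taxon 3, Taxon 6, and Taxon 9 only — synapomorphy for {Taxon 2, Taxon 3, Taxon 6, Taxon 9}.
V: derived state 'present' in Taxon 6 only — an autapomorphy, so it tells us nothing about relationships among taxa.
Only Taxon 1, Taxon 2, Taxon 3, Taxon 6, and Taxon 9 show the derived state 'absent' for VI, supporting them as a clade.
VII (derived state 'present') is unique to Taxon 6 (autapomorphy; uninformative for grouping).
Most parsimonious ingroup topology: (((Taxon 9,(Taxon 2,(Taxon 3,Taxon 6))),Taxon 1),Taxon 8).
Taxon 3 and Taxon 6 share a more recent common ancestor with each other than either does with Taxon 2, so Taxon 2 is the least closely related of the three.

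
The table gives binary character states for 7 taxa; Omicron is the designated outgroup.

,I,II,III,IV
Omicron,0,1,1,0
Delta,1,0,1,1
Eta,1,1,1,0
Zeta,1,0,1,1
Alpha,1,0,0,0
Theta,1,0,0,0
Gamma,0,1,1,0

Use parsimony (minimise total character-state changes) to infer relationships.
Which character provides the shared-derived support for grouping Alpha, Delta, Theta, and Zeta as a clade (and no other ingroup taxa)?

II

Character polarity is set by the outgroup: the derived state is whichever differs from the outgroup's state, so for II, III the derived state is '0', and for the remaining characters it is '1'.
I: derived state '1' in Alpha, Delta, Eta, Theta, and Zeta only — synapomorphy for {Alpha, Delta, Eta, Theta, Zeta}.
Only Alpha, Delta, Theta, and Zeta show the derived state '0' for II, supporting them as a clade.
III: derived state '0' in Alpha and Theta only — synapomorphy for {Alpha, Theta}.
IV: derived state '1' in Delta and Zeta only — synapomorphy for {Delta, Zeta}.
Most parsimonious ingroup topology: ((((Delta,Zeta),(Alpha,Theta)),Eta),Gamma).
The clade {Alpha, Delta, Theta, Zeta} is supported by II: its derived state '0' occurs in exactly those taxa and in no other taxon (including the outgroup).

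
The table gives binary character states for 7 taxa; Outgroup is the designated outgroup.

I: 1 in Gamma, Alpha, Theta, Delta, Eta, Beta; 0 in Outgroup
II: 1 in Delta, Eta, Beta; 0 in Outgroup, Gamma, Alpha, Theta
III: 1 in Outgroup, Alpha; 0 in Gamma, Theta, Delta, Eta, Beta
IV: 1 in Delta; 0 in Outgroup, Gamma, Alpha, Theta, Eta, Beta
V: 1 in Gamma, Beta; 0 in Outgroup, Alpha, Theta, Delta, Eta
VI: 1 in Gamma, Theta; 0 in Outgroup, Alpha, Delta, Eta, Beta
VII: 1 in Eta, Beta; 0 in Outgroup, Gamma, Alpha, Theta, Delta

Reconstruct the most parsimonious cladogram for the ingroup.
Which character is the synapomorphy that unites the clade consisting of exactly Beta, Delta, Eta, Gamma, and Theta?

Character polarity is set by the outgroup: the derived state is whichever differs from the outgroup's state, so for III the derived state is '0', and for the remaining characters it is '1'.
All ingroup taxa share the derived state '1' for I; it defines the ingroup but does not resolve relationships within it.
Only Beta, Delta, and Eta show the derived state '1' for II, supporting them as a clade.
III (derived state '0') is shared by Beta, Delta, Eta, Gamma, and Theta — a synapomorphy uniting that clade.
IV: derived state '1' in Delta only — an autapomorphy, so it tells us nothing about relationships among taxa.
V groups Beta and Gamma, which is incompatible with the clades supported by the remaining characters; treating it as convergent (homoplasy) costs fewer steps than any alternative tree.
VI (derived state '1') is shared by Gamma and Theta — a synapomorphy uniting that clade.
VII (derived state '1') is shared by Beta and Eta — a synapomorphy uniting that clade.
Most parsimonious ingroup topology: (((Gamma,Theta),(Delta,(Eta,Beta))),Alpha).
The clade {Beta, Delta, Eta, Gamma, Theta} is supported by III: its derived state '0' occurs in exactly those taxa and in no other taxon (including the outgroup).

III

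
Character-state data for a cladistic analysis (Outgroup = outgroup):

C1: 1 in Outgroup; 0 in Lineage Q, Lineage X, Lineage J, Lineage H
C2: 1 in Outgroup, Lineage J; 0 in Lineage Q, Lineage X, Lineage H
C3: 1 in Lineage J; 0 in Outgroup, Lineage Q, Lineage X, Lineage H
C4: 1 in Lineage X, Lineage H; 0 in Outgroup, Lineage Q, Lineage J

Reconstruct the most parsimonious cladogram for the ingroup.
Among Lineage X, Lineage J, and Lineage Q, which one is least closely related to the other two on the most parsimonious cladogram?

Character polarity is set by the outgroup: the derived state is whichever differs from the outgroup's state, so for C1, C2 the derived state is '0', and for the remaining characters it is '1'.
All ingroup taxa share the derived state '0' for C1; it defines the ingroup but does not resolve relationships within it.
C2 (derived state '0') is shared by Lineage H, Lineage Q, and Lineage X — a synapomorphy uniting that clade.
C3: derived state '1' in Lineage J only — an autapomorphy, so it tells us nothing about relationships among taxa.
Only Lineage H and Lineage X show the derived state '1' for C4, supporting them as a clade.
Most parsimonious ingroup topology: ((Lineage Q,(Lineage X,Lineage H)),Lineage J).
Lineage Q and Lineage X share a more recent common ancestor with each other than either does with Lineage J, so Lineage J is the least closely related of the three.

Lineage J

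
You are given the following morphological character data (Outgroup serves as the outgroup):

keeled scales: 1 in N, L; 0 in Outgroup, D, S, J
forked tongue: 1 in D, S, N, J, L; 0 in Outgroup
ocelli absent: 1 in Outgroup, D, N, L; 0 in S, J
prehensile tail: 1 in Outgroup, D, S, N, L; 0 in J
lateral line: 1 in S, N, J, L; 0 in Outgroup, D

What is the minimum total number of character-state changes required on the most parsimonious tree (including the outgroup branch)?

Character polarity is set by the outgroup: the derived state is whichever differs from the outgroup's state, so for ocelli absent, prehensile tail the derived state is '0', and for the remaining characters it is '1'.
keeled scales (derived state '1') is shared by L and N — a synapomorphy uniting that clade.
All ingroup taxa share the derived state '1' for forked tongue; it defines the ingroup but does not resolve relationships within it.
ocelli absent (derived state '0') is shared by J and S — a synapomorphy uniting that clade.
prehensile tail (derived state '0') is unique to J (autapomorphy; uninformative for grouping).
lateral line: derived state '1' in J, L, N, and S only — synapomorphy for {J, L, N, S}.
Most parsimonious ingroup topology: (D,((S,J),(N,L))).
Changes per character on this tree: keeled scales: 1; forked tongue: 1; ocelli absent: 1; prehensile tail: 1; lateral line: 1.
Total = 5.

5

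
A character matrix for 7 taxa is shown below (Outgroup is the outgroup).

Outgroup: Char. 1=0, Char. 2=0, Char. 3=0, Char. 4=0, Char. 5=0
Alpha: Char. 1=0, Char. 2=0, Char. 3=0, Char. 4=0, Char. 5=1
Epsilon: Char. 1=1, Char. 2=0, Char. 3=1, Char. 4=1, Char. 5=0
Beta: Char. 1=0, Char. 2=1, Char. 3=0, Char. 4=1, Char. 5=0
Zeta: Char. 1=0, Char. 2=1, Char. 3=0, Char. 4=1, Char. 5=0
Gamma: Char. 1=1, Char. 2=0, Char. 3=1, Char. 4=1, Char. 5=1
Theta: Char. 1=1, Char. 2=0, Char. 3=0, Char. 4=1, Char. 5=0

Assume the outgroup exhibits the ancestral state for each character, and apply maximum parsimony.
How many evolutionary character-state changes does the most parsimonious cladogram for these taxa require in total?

The outgroup has state '0' for every character, so '1' is the derived state throughout.
Char. 1 (derived state '1') is shared by Epsilon, Gamma, and Theta — a synapomorphy uniting that clade.
Char. 2 (derived state '1') is shared by Beta and Zeta — a synapomorphy uniting that clade.
Only Epsilon and Gamma show the derived state '1' for Char. 3, supporting them as a clade.
Char. 4 (derived state '1') is shared by Beta, Epsilon, Gamma, Theta, and Zeta — a synapomorphy uniting that clade.
Char. 5 groups Alpha and Gamma, which is incompatible with the clades supported by the remaining characters; treating it as convergent (homoplasy) costs fewer steps than any alternative tree.
Most parsimonious ingroup topology: (Alpha,(((Epsilon,Gamma),Theta),(Beta,Zeta))).
Changes per character on this tree: Char. 1: 1; Char. 2: 1; Char. 3: 1; Char. 4: 1; Char. 5: 2.
Total = 6.

6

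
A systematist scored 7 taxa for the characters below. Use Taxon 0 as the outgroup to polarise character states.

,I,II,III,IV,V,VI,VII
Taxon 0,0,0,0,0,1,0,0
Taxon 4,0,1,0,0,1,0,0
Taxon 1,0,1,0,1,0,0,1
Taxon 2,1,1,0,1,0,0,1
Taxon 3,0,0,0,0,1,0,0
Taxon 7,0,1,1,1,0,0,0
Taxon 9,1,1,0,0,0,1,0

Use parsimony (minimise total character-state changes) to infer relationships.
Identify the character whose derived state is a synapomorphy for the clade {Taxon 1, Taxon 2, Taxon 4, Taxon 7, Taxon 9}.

Character polarity is set by the outgroup: the derived state is whichever differs from the outgroup's state, so for V the derived state is '0', and for the remaining characters it is '1'.
I groups Taxon 2 and Taxon 9, which is incompatible with the clades supported by the remaining characters; treating it as convergent (homoplasy) costs fewer steps than any alternative tree.
II (derived state '1') is shared by Taxon 1, Taxon 2, Taxon 4, Taxon 7, and Taxon 9 — a synapomorphy uniting that clade.
III: derived state '1' in Taxon 7 only — an autapomorphy, so it tells us nothing about relationships among taxa.
IV: derived state '1' in Taxon 1, Taxon 2, and Taxon 7 only — synapomorphy for {Taxon 1, Taxon 2, Taxon 7}.
V: derived state '0' in Taxon 1, Taxon 2, Taxon 7, and Taxon 9 only — synapomorphy for {Taxon 1, Taxon 2, Taxon 7, Taxon 9}.
VI: derived state '1' in Taxon 9 only — an autapomorphy, so it tells us nothing about relationships among taxa.
VII (derived state '1') is shared by Taxon 1 and Taxon 2 — a synapomorphy uniting that clade.
Most parsimonious ingroup topology: ((Taxon 4,(((Taxon 1,Taxon 2),Taxon 7),Taxon 9)),Taxon 3).
The clade {Taxon 1, Taxon 2, Taxon 4, Taxon 7, Taxon 9} is supported by II: its derived state '1' occurs in exactly those taxa and in no other taxon (including the outgroup).

II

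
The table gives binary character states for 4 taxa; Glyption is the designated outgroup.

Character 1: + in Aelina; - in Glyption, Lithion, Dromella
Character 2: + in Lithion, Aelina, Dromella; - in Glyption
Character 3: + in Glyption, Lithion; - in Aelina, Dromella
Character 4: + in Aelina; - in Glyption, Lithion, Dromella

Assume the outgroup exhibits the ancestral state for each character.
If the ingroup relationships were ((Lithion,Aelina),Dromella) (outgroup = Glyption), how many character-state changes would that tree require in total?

Map each character onto ((Lithion,Aelina),Dromella) (rooted by Glyption) and count the minimum state changes it requires (Fitch parsimony):
Character 1: 1; Character 2: 1; Character 3: 2; Character 4: 1.
Total tree length = 5.

5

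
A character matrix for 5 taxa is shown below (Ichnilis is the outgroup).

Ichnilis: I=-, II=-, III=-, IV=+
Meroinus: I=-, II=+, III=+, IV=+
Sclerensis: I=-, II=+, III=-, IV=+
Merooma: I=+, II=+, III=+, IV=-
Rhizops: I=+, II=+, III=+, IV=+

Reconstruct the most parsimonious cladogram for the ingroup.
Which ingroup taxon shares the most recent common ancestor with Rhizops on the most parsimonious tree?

Merooma

Character polarity is set by the outgroup: the derived state is whichever differs from the outgroup's state, so for IV the derived state is '-', and for the remaining characters it is '+'.
I (derived state '+') is shared by Merooma and Rhizops — a synapomorphy uniting that clade.
II (derived state '+') is shared by all ingroup taxa — unites the whole ingroup.
Only Meroinus, Merooma, and Rhizops show the derived state '+' for III, supporting them as a clade.
IV: derived state '-' in Merooma only — an autapomorphy, so it tells us nothing about relationships among taxa.
Most parsimonious ingroup topology: (Sclerensis,((Merooma,Rhizops),Meroinus)).
Rhizops and Merooma form a cherry on this tree, so they are sister taxa.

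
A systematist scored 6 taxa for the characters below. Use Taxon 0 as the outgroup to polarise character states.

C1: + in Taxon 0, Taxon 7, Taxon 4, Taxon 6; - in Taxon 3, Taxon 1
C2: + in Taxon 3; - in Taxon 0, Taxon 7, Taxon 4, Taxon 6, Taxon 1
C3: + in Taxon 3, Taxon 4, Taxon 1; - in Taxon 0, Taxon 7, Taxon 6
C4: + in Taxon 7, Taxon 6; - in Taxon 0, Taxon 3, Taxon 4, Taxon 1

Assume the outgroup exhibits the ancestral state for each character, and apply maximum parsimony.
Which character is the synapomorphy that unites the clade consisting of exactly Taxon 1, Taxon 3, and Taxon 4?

C3

Character polarity is set by the outgroup: the derived state is whichever differs from the outgroup's state, so for C1 the derived state is '-', and for the remaining characters it is '+'.
C1 (derived state '-') is shared by Taxon 1 and Taxon 3 — a synapomorphy uniting that clade.
C2: derived state '+' in Taxon 3 only — an autapomorphy, so it tells us nothing about relationships among taxa.
C3: derived state '+' in Taxon 1, Taxon 3, and Taxon 4 only — synapomorphy for {Taxon 1, Taxon 3, Taxon 4}.
C4 (derived state '+') is shared by Taxon 6 and Taxon 7 — a synapomorphy uniting that clade.
Most parsimonious ingroup topology: (((Taxon 3,Taxon 1),Taxon 4),(Taxon 7,Taxon 6)).
The clade {Taxon 1, Taxon 3, Taxon 4} is supported by C3: its derived state '+' occurs in exactly those taxa and in no other taxon (including the outgroup).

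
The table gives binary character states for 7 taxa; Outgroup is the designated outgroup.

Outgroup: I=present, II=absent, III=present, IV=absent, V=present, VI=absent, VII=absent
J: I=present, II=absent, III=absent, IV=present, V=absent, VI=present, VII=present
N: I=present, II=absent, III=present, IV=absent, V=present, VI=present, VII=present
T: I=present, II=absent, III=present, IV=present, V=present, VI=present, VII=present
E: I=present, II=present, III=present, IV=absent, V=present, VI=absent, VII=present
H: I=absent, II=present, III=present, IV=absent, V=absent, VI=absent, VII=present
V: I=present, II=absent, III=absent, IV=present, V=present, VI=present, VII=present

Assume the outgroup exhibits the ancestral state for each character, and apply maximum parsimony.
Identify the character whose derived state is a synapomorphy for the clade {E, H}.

II

Character polarity is set by the outgroup: the derived state is whichever differs from the outgroup's state, so for I, III, V the derived state is 'absent', and for the remaining characters it is 'present'.
I: derived state 'absent' in H only — an autapomorphy, so it tells us nothing about relationships among taxa.
II: derived state 'present' in E and H only — synapomorphy for {E, H}.
Only J and V show the derived state 'absent' for III, supporting them as a clade.
IV: derived state 'present' in J, T, and V only — synapomorphy for {J, T, V}.
V groups H and J, which is incompatible with the clades supported by the remaining characters; treating it as convergent (homoplasy) costs fewer steps than any alternative tree.
Only J, N, T, and V show the derived state 'present' for VI, supporting them as a clade.
VII (derived state 'present') is shared by all ingroup taxa — unites the whole ingroup.
Most parsimonious ingroup topology: ((((J,V),T),N),(E,H)).
The clade {E, H} is supported by II: its derived state 'present' occurs in exactly those taxa and in no other taxon (including the outgroup).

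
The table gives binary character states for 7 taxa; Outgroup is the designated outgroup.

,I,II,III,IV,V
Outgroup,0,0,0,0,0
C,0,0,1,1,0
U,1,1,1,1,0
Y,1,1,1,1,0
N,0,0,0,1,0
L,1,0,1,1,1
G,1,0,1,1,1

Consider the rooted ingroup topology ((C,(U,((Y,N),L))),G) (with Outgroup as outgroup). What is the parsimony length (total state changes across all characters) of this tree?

Map each character onto ((C,(U,((Y,N),L))),G) (rooted by Outgroup) and count the minimum state changes it requires (Fitch parsimony):
I: 3; II: 2; III: 2; IV: 1; V: 2.
Total tree length = 10.

10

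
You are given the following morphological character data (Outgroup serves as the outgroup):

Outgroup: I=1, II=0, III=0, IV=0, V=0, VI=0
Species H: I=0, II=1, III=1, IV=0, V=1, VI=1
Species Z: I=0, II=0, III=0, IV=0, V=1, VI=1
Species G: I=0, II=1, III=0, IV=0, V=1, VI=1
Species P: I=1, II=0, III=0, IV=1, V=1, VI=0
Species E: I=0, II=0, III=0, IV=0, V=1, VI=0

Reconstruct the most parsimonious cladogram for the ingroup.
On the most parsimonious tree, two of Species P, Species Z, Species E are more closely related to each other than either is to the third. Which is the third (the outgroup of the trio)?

Character polarity is set by the outgroup: the derived state is whichever differs from the outgroup's state, so for I the derived state is '0', and for the remaining characters it is '1'.
I: derived state '0' in Species E, Species G, Species H, and Species Z only — synapomorphy for {Species E, Species G, Species H, Species Z}.
II (derived state '1') is shared by Species G and Species H — a synapomorphy uniting that clade.
III (derived state '1') is unique to Species H (autapomorphy; uninformative for grouping).
IV: derived state '1' in Species P only — an autapomorphy, so it tells us nothing about relationships among taxa.
V (derived state '1') is shared by all ingroup taxa — unites the whole ingroup.
VI: derived state '1' in Species G, Species H, and Species Z only — synapomorphy for {Species G, Species H, Species Z}.
Most parsimonious ingroup topology: ((((Species H,Species G),Species Z),Species E),Species P).
Species Z and Species E share a more recent common ancestor with each other than either does with Species P, so Species P is the least closely related of the three.

Species P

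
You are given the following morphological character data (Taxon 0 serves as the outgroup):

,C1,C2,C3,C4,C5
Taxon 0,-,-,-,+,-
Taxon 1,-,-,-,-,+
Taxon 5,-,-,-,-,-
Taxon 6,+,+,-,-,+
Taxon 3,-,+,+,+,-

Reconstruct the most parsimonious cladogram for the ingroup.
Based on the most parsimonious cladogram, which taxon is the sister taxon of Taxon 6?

Taxon 1

Character polarity is set by the outgroup: the derived state is whichever differs from the outgroup's state, so for C4 the derived state is '-', and for the remaining characters it is '+'.
C1: derived state '+' in Taxon 6 only — an autapomorphy, so it tells us nothing about relationships among taxa.
C2 groups Taxon 3 and Taxon 6, which is incompatible with the clades supported by the remaining characters; treating it as convergent (homoplasy) costs fewer steps than any alternative tree.
C3 (derived state '+') is unique to Taxon 3 (autapomorphy; uninformative for grouping).
C4 (derived state '-') is shared by Taxon 1, Taxon 5, and Taxon 6 — a synapomorphy uniting that clade.
C5 (derived state '+') is shared by Taxon 1 and Taxon 6 — a synapomorphy uniting that clade.
Most parsimonious ingroup topology: (((Taxon 1,Taxon 6),Taxon 5),Taxon 3).
Taxon 6 and Taxon 1 form a cherry on this tree, so they are sister taxa.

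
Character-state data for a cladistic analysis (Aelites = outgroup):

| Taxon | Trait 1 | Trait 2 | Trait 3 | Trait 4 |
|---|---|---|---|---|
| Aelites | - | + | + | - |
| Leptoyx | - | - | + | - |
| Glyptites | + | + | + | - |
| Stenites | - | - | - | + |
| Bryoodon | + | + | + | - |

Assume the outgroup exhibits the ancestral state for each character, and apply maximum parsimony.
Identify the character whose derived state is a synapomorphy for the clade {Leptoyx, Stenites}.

Character polarity is set by the outgroup: the derived state is whichever differs from the outgroup's state, so for Trait 2, Trait 3 the derived state is '-', and for the remaining characters it is '+'.
Trait 1: derived state '+' in Bryoodon and Glyptites only — synapomorphy for {Bryoodon, Glyptites}.
Trait 2 (derived state '-') is shared by Leptoyx and Stenites — a synapomorphy uniting that clade.
Trait 3 (derived state '-') is unique to Stenites (autapomorphy; uninformative for grouping).
Trait 4: derived state '+' in Stenites only — an autapomorphy, so it tells us nothing about relationships among taxa.
Most parsimonious ingroup topology: ((Leptoyx,Stenites),(Glyptites,Bryoodon)).
The clade {Leptoyx, Stenites} is supported by Trait 2: its derived state '-' occurs in exactly those taxa and in no other taxon (including the outgroup).

Trait 2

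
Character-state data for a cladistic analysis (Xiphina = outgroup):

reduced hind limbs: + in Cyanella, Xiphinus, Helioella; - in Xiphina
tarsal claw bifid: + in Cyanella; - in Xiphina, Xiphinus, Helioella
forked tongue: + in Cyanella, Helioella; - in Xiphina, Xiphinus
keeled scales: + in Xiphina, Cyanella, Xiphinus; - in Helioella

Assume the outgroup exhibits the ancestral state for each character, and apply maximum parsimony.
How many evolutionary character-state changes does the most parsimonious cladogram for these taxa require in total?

4

Character polarity is set by the outgroup: the derived state is whichever differs from the outgroup's state, so for keeled scales the derived state is '-', and for the remaining characters it is '+'.
All ingroup taxa share the derived state '+' for reduced hind limbs; it defines the ingroup but does not resolve relationships within it.
tarsal claw bifid: derived state '+' in Cyanella only — an autapomorphy, so it tells us nothing about relationships among taxa.
forked tongue: derived state '+' in Cyanella and Helioella only — synapomorphy for {Cyanella, Helioella}.
keeled scales: derived state '-' in Helioella only — an autapomorphy, so it tells us nothing about relationships among taxa.
Most parsimonious ingroup topology: ((Cyanella,Helioella),Xiphinus).
Changes per character on this tree: reduced hind limbs: 1; tarsal claw bifid: 1; forked tongue: 1; keeled scales: 1.
Total = 4.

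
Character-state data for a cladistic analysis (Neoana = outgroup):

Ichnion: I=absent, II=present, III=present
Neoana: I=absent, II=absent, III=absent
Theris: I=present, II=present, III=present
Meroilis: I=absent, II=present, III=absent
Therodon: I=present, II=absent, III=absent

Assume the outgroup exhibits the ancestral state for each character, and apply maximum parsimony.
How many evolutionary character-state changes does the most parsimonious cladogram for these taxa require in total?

4

The outgroup has state 'absent' for every character, so 'present' is the derived state throughout.
I (state 'present') occurs in Theris and Therodon but conflicts with the nesting implied by the other characters — most parsimoniously interpreted as homoplasy.
II (derived state 'present') is shared by Ichnion, Meroilis, and Theris — a synapomorphy uniting that clade.
III (derived state 'present') is shared by Ichnion and Theris — a synapomorphy uniting that clade.
Most parsimonious ingroup topology: ((Meroilis,(Theris,Ichnion)),Therodon).
Changes per character on this tree: I: 2; II: 1; III: 1.
Total = 4.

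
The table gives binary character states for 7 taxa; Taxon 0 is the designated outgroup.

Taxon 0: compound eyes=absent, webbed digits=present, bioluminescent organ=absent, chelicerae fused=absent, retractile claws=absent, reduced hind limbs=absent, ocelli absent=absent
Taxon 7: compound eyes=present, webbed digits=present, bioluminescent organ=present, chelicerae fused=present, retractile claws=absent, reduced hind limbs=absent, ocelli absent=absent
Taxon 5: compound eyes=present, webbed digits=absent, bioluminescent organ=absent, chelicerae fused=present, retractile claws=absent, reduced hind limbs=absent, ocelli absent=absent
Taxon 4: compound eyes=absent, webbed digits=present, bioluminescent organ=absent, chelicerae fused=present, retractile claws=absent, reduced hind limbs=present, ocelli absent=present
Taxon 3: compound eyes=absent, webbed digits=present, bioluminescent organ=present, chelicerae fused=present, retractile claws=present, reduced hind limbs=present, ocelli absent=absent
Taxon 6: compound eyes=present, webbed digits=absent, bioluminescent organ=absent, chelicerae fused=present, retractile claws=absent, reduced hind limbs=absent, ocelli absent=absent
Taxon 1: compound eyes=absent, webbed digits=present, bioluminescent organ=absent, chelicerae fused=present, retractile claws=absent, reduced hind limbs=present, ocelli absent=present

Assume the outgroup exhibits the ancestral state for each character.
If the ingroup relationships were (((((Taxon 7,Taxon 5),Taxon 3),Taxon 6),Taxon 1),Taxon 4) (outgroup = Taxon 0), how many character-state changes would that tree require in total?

Map each character onto (((((Taxon 7,Taxon 5),Taxon 3),Taxon 6),Taxon 1),Taxon 4) (rooted by Taxon 0) and count the minimum state changes it requires (Fitch parsimony):
compound eyes: 2; webbed digits: 2; bioluminescent organ: 2; chelicerae fused: 1; retractile claws: 1; reduced hind limbs: 3; ocelli absent: 2.
Total tree length = 13.

13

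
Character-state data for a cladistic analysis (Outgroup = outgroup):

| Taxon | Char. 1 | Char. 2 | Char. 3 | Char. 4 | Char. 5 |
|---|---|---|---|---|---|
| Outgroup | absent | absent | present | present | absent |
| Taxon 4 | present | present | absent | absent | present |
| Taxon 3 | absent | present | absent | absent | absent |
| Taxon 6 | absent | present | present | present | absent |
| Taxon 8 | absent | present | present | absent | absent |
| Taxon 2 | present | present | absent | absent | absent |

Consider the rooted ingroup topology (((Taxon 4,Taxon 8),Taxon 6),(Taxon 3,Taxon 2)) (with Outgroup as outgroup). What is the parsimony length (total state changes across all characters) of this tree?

8

Map each character onto (((Taxon 4,Taxon 8),Taxon 6),(Taxon 3,Taxon 2)) (rooted by Outgroup) and count the minimum state changes it requires (Fitch parsimony):
Char. 1: 2; Char. 2: 1; Char. 3: 2; Char. 4: 2; Char. 5: 1.
Total tree length = 8.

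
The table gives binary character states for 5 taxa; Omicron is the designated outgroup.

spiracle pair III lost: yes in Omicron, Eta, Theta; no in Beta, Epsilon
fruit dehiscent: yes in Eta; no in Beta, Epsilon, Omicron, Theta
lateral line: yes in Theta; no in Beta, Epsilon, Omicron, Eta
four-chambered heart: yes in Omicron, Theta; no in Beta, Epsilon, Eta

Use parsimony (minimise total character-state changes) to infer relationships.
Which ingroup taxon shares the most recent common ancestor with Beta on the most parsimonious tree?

Character polarity is set by the outgroup: the derived state is whichever differs from the outgroup's state, so for spiracle pair III lost, four-chambered heart the derived state is 'no', and for the remaining characters it is 'yes'.
spiracle pair III lost (derived state 'no') is shared by Beta and Epsilon — a synapomorphy uniting that clade.
fruit dehiscent: derived state 'yes' in Eta only — an autapomorphy, so it tells us nothing about relationships among taxa.
lateral line: derived state 'yes' in Theta only — an autapomorphy, so it tells us nothing about relationships among taxa.
four-chambered heart: derived state 'no' in Beta, Epsilon, and Eta only — synapomorphy for {Beta, Epsilon, Eta}.
Most parsimonious ingroup topology: (((Epsilon,Beta),Eta),Theta).
Beta and Epsilon form a cherry on this tree, so they are sister taxa.

Epsilon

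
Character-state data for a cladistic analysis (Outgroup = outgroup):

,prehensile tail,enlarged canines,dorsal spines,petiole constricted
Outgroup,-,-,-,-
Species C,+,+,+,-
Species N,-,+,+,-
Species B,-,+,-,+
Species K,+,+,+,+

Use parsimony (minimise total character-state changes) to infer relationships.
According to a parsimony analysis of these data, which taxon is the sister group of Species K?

The outgroup has state '-' for every character, so '+' is the derived state throughout.
prehensile tail: derived state '+' in Species C and Species K only — synapomorphy for {Species C, Species K}.
All ingroup taxa share the derived state '+' for enlarged canines; it defines the ingroup but does not resolve relationships within it.
Only Species C, Species K, and Species N show the derived state '+' for dorsal spines, supporting them as a clade.
petiole constricted (state '+') occurs in Species B and Species K but conflicts with the nesting implied by the other characters — most parsimoniously interpreted as homoplasy.
Most parsimonious ingroup topology: (((Species C,Species K),Species N),Species B).
Species K and Species C form a cherry on this tree, so they are sister taxa.

Species C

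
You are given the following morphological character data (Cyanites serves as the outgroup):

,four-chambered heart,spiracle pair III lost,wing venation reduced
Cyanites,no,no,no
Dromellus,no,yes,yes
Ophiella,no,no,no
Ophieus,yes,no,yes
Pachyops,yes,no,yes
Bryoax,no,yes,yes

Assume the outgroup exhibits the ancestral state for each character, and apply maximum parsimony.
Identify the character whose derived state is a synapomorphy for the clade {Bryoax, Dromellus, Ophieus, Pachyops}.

wing venation reduced

The outgroup has state 'no' for every character, so 'yes' is the derived state throughout.
Only Ophieus and Pachyops show the derived state 'yes' for four-chambered heart, supporting them as a clade.
spiracle pair III lost: derived state 'yes' in Bryoax and Dromellus only — synapomorphy for {Bryoax, Dromellus}.
Only Bryoax, Dromellus, Ophieus, and Pachyops show the derived state 'yes' for wing venation reduced, supporting them as a clade.
Most parsimonious ingroup topology: (((Dromellus,Bryoax),(Ophieus,Pachyops)),Ophiella).
The clade {Bryoax, Dromellus, Ophieus, Pachyops} is supported by wing venation reduced: its derived state 'yes' occurs in exactly those taxa and in no other taxon (including the outgroup).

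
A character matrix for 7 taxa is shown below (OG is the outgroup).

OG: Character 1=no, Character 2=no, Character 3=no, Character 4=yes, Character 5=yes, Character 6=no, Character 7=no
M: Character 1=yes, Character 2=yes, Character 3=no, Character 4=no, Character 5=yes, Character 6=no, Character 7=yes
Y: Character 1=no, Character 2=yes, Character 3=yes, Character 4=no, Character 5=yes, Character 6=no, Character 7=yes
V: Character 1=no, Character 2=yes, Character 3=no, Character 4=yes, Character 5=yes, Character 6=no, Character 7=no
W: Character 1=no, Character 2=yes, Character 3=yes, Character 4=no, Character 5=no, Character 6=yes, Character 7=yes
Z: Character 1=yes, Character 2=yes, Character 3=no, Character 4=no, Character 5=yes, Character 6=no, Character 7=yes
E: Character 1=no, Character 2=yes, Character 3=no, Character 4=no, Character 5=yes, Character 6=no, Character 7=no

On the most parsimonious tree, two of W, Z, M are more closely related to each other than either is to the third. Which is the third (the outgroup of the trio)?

W

Character polarity is set by the outgroup: the derived state is whichever differs from the outgroup's state, so for Character 4, Character 5 the derived state is 'no', and for the remaining characters it is 'yes'.
Character 1: derived state 'yes' in M and Z only — synapomorphy for {M, Z}.
All ingroup taxa share the derived state 'yes' for Character 2; it defines the ingroup but does not resolve relationships within it.
Only W and Y show the derived state 'yes' for Character 3, supporting them as a clade.
Character 4: derived state 'no' in E, M, W, Y, and Z only — synapomorphy for {E, M, W, Y, Z}.
Character 5 (derived state 'no') is unique to W (autapomorphy; uninformative for grouping).
Character 6: derived state 'yes' in W only — an autapomorphy, so it tells us nothing about relationships among taxa.
Only M, W, Y, and Z show the derived state 'yes' for Character 7, supporting them as a clade.
Most parsimonious ingroup topology: ((((M,Z),(Y,W)),E),V).
Z and M share a more recent common ancestor with each other than either does with W, so W is the least closely related of the three.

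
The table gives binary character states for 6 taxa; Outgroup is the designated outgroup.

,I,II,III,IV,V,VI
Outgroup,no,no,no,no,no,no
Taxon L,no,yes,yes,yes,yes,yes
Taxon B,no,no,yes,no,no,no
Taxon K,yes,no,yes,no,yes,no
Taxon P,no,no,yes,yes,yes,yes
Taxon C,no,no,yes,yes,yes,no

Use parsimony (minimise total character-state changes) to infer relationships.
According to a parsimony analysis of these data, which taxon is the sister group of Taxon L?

Taxon P

The outgroup has state 'no' for every character, so 'yes' is the derived state throughout.
I: derived state 'yes' in Taxon K only — an autapomorphy, so it tells us nothing about relationships among taxa.
II (derived state 'yes') is unique to Taxon L (autapomorphy; uninformative for grouping).
III (derived state 'yes') is shared by all ingroup taxa — unites the whole ingroup.
IV (derived state 'yes') is shared by Taxon C, Taxon L, and Taxon P — a synapomorphy uniting that clade.
Only Taxon C, Taxon K, Taxon L, and Taxon P show the derived state 'yes' for V, supporting them as a clade.
VI: derived state 'yes' in Taxon L and Taxon P only — synapomorphy for {Taxon L, Taxon P}.
Most parsimonious ingroup topology: ((((Taxon L,Taxon P),Taxon C),Taxon K),Taxon B).
Taxon L and Taxon P form a cherry on this tree, so they are sister taxa.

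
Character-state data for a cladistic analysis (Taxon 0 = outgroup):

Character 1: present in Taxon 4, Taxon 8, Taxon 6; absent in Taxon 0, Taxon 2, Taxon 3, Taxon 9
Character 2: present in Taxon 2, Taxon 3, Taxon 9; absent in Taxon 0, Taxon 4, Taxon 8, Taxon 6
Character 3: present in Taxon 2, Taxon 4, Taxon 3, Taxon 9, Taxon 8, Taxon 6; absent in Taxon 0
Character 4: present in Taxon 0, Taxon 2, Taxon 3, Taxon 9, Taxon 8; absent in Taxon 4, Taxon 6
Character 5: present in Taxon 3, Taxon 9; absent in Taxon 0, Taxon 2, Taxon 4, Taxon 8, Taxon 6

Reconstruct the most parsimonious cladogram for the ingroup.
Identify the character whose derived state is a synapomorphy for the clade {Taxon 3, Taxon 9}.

Character 5

Character polarity is set by the outgroup: the derived state is whichever differs from the outgroup's state, so for Character 4 the derived state is 'absent', and for the remaining characters it is 'present'.
Only Taxon 4, Taxon 6, and Taxon 8 show the derived state 'present' for Character 1, supporting them as a clade.
Character 2 (derived state 'present') is shared by Taxon 2, Taxon 3, and Taxon 9 — a synapomorphy uniting that clade.
All ingroup taxa share the derived state 'present' for Character 3; it defines the ingroup but does not resolve relationships within it.
Character 4: derived state 'absent' in Taxon 4 and Taxon 6 only — synapomorphy for {Taxon 4, Taxon 6}.
Character 5 (derived state 'present') is shared by Taxon 3 and Taxon 9 — a synapomorphy uniting that clade.
Most parsimonious ingroup topology: ((Taxon 2,(Taxon 3,Taxon 9)),((Taxon 4,Taxon 6),Taxon 8)).
The clade {Taxon 3, Taxon 9} is supported by Character 5: its derived state 'present' occurs in exactly those taxa and in no other taxon (including the outgroup).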